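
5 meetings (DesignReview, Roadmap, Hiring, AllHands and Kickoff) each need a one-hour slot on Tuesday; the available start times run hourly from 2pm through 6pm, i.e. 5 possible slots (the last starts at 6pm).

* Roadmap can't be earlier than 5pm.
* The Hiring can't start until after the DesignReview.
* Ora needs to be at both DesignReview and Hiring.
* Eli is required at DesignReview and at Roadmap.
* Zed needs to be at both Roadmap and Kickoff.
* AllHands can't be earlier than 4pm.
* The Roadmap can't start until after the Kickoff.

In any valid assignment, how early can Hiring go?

3pm

Precedence pushes Hiring to at least 3pm.
Hiring at 3pm is achievable: Roadmap -> 5pm; Hiring -> 3pm; AllHands -> 4pm; Kickoff -> 2pm; DesignReview -> 2pm.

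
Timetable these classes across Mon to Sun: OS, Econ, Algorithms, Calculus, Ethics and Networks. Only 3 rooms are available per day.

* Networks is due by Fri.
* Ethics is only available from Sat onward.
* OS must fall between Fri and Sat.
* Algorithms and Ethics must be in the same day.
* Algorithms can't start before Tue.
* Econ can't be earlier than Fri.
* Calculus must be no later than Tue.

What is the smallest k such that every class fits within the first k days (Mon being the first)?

6 days

With at most 3 per day and 6 classes, at least 2 days are needed.
Ethics can't be placed before Sat — that is day 6 counting from Mon — so the schedule must run through at least 6 days.
6 works (last occupied day: Sat): for example Ethics=Sat; Algorithms=Sat; OS=Fri; Networks=Mon; Econ=Fri; Calculus=Mon.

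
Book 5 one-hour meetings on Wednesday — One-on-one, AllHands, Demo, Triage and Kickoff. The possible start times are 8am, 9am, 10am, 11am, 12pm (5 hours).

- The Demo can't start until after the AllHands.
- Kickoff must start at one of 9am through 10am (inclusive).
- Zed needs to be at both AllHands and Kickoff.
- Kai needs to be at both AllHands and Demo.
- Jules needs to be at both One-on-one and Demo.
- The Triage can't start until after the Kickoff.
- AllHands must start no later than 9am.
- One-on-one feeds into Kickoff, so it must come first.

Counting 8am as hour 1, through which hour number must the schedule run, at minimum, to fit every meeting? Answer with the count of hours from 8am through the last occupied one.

3 hours

The precedence chain requires at least 3 distinct hours.
3 works (last occupied hour: 10am): for example AllHands=8am, Kickoff=9am, Demo=9am, Triage=10am, One-on-one=8am.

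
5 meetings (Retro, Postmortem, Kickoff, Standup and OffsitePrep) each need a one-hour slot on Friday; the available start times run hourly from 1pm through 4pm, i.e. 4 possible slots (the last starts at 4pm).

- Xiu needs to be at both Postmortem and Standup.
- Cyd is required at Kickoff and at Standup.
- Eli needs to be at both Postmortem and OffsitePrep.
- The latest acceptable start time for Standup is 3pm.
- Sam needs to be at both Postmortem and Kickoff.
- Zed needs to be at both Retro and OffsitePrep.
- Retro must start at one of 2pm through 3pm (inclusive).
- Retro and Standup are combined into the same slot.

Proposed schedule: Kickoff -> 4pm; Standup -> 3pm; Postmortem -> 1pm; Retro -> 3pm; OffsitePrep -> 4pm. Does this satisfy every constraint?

Yes, all constraints hold

Zed needs to be at both Retro and OffsitePrep — holds.
Cyd is required at Kickoff and at Standup — holds.
Sam needs to be at both Postmortem and Kickoff — holds.
The latest acceptable start time for Standup is 3pm — holds.
Xiu needs to be at both Postmortem and Standup — holds.
Retro and Standup are combined into the same slot — holds.
Retro must start at one of 2pm through 3pm (inclusive) — holds.
Eli needs to be at both Postmortem and OffsitePrep — holds.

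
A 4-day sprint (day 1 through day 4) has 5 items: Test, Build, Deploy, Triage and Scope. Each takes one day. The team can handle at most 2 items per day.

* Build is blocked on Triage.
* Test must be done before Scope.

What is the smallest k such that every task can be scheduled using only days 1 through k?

3 days

The precedence chain requires at least 2 distinct days.
With at most 2 per day and 5 tasks, at least 3 days are needed.
3 works (last occupied day: day 3): for example Test in day 1, Triage in day 1, Deploy in day 3, Scope in day 2, Build in day 2.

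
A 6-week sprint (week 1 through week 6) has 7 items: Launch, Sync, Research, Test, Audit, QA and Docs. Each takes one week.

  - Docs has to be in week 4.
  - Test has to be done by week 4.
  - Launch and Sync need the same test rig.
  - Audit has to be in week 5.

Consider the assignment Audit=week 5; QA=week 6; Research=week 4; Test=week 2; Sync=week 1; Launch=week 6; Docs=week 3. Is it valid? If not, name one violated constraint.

Audit has to be in week 5 — holds.
Test has to be done by week 4 — holds.
Docs has to be in week 4 — violated.
Launch and Sync need the same test rig — holds.

Invalid. Docs has to be in week 4.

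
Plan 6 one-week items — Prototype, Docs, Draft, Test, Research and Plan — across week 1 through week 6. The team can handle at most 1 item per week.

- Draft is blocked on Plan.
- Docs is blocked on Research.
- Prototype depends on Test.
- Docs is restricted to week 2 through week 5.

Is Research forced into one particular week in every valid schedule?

Research can be week 1 (e.g. Research -> week 1, Plan -> week 5, Prototype -> week 4, Docs -> week 2, Draft -> week 6, Test -> week 3) or week 2 (e.g. Research=week 2; Test=week 1; Docs=week 3; Prototype=week 4; Draft=week 6; Plan=week 5).

No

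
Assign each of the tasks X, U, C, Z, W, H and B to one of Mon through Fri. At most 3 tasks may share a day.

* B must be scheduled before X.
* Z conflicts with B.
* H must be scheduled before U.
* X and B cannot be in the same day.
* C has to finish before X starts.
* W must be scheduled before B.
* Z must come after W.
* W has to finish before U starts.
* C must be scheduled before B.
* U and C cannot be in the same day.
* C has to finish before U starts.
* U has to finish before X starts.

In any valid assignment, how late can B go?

Thu

Precedence pushes B to at least Tue; downstream work caps B at Thu.
B at Thu is achievable: C in Mon; B in Thu; H in Mon; U in Tue; W in Mon; Z in Tue; X in Fri.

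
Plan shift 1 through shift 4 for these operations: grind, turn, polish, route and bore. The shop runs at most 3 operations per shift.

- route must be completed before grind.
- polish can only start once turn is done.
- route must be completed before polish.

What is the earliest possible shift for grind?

Precedence pushes grind to at least shift 2.
grind at shift 2 is achievable: turn in shift 1, grind in shift 2, polish in shift 2, route in shift 1, bore in shift 1.

shift 2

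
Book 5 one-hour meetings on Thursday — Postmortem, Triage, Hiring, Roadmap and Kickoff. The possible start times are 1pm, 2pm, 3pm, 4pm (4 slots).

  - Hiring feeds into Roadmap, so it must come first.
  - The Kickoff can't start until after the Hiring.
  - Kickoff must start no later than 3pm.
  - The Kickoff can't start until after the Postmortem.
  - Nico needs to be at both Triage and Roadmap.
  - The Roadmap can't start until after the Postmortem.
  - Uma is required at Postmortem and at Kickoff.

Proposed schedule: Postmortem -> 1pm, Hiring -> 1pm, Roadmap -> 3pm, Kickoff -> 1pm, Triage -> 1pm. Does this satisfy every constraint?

Uma is required at Postmortem and at Kickoff — violated.
Kickoff must start no later than 3pm — holds.
Hiring feeds into Roadmap, so it must come first — holds.
Nico needs to be at both Triage and Roadmap — holds.
The Kickoff can't start until after the Hiring — violated.
The Roadmap can't start until after the Postmortem — holds.
The Kickoff can't start until after the Postmortem — violated.

No — it violates: Uma is required at Postmortem and at Kickoff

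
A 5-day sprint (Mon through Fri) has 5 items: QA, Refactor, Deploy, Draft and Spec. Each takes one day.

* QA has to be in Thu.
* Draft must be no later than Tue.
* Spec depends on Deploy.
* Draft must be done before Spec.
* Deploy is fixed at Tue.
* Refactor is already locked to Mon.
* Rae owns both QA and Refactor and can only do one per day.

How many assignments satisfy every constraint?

Splitting on Draft: it can be Mon (3), Tue (3). Listing each branch's schedules as (QA, Refactor, Deploy, Spec):
Draft=Mon: (Thu,Mon,Tue,Wed) (Thu,Mon,Tue,Thu) (Thu,Mon,Tue,Fri) — 3.
Draft=Tue: (Thu,Mon,Tue,Wed) (Thu,Mon,Tue,Thu) (Thu,Mon,Tue,Fri) — 3.
Summing: 3 + 3 = 6.

6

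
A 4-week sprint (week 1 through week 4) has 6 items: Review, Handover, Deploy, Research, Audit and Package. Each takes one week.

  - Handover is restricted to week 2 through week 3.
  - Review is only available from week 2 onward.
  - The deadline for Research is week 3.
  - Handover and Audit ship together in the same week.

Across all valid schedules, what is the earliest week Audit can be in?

week 2

Audit must be in the same week as Handover, which can't be before week 2, so Audit is at least week 2; Audit must be in the same week as Handover, which can't be after week 3, so Audit is at most week 3.
Audit at week 2 is achievable: Package -> week 1; Handover -> week 2; Research -> week 1; Deploy -> week 1; Review -> week 2; Audit -> week 2.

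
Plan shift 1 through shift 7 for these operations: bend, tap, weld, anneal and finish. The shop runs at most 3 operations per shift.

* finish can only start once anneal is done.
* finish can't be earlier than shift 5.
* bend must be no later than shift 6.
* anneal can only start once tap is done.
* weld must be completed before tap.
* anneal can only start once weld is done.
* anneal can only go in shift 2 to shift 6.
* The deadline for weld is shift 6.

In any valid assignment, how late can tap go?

shift 5

Precedence pushes tap to at least shift 2; downstream work caps tap at shift 5.
tap at shift 5 is achievable: tap in shift 5; finish in shift 7; bend in shift 1; weld in shift 1; anneal in shift 6.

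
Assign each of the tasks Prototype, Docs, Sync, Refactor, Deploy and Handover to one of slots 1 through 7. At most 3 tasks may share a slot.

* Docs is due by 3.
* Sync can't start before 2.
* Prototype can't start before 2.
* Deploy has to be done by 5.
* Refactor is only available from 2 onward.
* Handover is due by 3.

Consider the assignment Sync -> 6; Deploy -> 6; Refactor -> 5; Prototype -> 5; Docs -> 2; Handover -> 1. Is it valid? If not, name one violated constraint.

Prototype can't start before 2 — holds.
At most 3 tasks may share a slot — holds.
Docs is due by 3 — holds.
Refactor is only available from 2 onward — holds.
Deploy has to be done by 5 — violated.
Sync can't start before 2 — holds.
Handover is due by 3 — holds.

No. Deploy has to be done by 5 is not satisfied.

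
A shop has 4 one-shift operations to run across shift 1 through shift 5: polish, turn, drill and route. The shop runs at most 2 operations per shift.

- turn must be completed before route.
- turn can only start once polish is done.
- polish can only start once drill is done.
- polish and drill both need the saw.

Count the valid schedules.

5

Splitting on polish: it can be shift 2 (3), shift 3 (2). Listing each branch's schedules as (turn, drill, route) by shift number:
polish=shift 2: (3,1,4) (3,1,5) (4,1,5) — 3.
polish=shift 3: (4,1,5) (4,2,5) — 2.
Summing: 3 + 2 = 5.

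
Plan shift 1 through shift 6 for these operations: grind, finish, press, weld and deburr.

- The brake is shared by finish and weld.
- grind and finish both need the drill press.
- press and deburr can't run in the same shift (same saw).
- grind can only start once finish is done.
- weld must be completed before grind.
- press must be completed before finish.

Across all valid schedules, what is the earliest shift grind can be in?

Precedence pushes grind to at least shift 3.
grind at shift 3 is achievable: press -> shift 1; grind -> shift 3; deburr -> shift 2; weld -> shift 1; finish -> shift 2.

shift 3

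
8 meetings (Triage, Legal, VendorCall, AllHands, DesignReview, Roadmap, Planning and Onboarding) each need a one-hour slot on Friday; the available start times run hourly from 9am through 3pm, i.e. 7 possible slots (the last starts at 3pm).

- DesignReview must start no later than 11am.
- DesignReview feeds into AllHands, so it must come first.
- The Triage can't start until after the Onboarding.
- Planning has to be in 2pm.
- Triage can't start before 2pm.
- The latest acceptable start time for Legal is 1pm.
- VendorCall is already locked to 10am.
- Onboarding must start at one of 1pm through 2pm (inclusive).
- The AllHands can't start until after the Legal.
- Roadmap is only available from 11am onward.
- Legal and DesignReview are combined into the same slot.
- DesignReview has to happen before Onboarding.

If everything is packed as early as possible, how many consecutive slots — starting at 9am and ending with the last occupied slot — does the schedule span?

The precedence chain requires at least 3 distinct slots.
Triage can't be placed before 2pm — that is slot 6 counting from 9am — so the schedule must run through at least 6 slots.
6 works (last occupied slot: 2pm): for example Planning -> 2pm, DesignReview -> 9am, AllHands -> 10am, Legal -> 9am, Roadmap -> 11am, Triage -> 2pm, VendorCall -> 10am, Onboarding -> 1pm.

6 slots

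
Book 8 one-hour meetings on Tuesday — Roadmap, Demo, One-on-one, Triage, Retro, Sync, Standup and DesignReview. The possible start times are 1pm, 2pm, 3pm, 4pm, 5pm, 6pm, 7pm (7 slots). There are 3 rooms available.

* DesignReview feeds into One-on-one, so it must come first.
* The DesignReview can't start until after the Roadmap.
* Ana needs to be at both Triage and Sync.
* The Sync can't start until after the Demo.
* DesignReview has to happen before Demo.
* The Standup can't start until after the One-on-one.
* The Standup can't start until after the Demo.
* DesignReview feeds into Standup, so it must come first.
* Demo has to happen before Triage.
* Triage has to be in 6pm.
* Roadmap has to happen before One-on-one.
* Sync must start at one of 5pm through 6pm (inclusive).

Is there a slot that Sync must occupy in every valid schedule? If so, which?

5pm

Sync's window is 5pm–6pm.
Triage is fixed at 6pm, and Sync can't share a slot with Triage.
So Sync must be 5pm.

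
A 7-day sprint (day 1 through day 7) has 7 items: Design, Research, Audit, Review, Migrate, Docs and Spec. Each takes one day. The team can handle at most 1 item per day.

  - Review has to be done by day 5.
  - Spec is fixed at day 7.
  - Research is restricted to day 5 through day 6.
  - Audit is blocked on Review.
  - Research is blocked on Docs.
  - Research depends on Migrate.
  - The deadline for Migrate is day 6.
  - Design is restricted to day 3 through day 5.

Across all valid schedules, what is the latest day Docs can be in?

day 5

Downstream work caps Docs at day 5.
Docs at day 5 is achievable: Audit=day 4, Review=day 1, Research=day 6, Docs=day 5, Migrate=day 2, Design=day 3, Spec=day 7.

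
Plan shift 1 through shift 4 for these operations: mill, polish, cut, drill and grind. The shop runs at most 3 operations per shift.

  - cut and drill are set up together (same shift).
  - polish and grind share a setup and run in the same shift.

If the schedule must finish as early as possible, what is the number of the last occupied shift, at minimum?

With at most 3 per shift and 5 operations, at least 2 shifts are needed.
2 works (last occupied shift: shift 2): for example mill=shift 1, polish=shift 1, cut=shift 2, grind=shift 1, drill=shift 2.

shift 2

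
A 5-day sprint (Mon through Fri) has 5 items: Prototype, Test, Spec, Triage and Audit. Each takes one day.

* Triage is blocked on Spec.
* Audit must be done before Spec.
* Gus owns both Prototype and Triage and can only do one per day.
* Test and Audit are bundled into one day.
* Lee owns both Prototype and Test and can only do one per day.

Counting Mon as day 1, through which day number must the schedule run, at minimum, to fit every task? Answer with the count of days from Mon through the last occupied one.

The precedence chain requires at least 3 distinct days.
3 works (last occupied day: Wed): for example Prototype=Tue; Audit=Mon; Triage=Wed; Spec=Tue; Test=Mon.

3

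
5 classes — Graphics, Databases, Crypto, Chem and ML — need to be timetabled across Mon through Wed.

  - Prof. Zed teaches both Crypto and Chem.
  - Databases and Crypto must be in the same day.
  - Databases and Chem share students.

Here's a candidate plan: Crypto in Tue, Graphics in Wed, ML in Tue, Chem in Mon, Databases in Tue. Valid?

Databases and Crypto must be in the same day — holds.
Databases and Chem share students — holds.
Prof. Zed teaches both Crypto and Chem — holds.

Yes, all constraints hold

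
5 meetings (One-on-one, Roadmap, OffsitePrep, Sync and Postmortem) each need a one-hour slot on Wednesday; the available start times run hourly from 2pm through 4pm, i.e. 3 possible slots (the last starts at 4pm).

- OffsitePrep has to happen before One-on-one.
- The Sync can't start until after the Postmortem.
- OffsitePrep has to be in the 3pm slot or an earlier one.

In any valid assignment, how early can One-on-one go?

Precedence pushes One-on-one to at least 3pm.
One-on-one at 3pm is achievable: Postmortem in 2pm, Sync in 3pm, OffsitePrep in 2pm, One-on-one in 3pm, Roadmap in 2pm.

3pm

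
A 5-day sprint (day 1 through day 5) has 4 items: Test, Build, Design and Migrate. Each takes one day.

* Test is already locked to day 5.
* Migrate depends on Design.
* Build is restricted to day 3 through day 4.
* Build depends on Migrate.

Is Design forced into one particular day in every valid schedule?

No

Design can be day 1 (e.g. Build=day 3, Test=day 5, Design=day 1, Migrate=day 2) or day 2 (e.g. Build in day 4, Design in day 2, Test in day 5, Migrate in day 3).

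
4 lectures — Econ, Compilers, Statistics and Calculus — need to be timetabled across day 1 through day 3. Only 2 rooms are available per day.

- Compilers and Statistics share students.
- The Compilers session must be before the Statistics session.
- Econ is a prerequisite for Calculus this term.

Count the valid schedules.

9

Splitting on Econ: it can be day 1 (6), day 2 (3). Listing each branch's schedules as (Compilers, Statistics, Calculus) by day number:
Econ=day 1: (1,2,2) (1,2,3) (1,3,2) (1,3,3) (2,3,2) (2,3,3) — 6.
Econ=day 2: (1,2,3) (1,3,3) (2,3,3) — 3.
Summing: 6 + 3 = 9.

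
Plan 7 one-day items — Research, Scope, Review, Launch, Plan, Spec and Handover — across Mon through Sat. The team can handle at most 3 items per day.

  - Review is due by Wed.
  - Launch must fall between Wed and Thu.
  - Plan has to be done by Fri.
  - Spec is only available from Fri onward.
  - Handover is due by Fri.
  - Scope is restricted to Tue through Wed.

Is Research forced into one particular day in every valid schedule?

Research can be Mon (e.g. Review=Mon, Plan=Mon, Handover=Tue, Spec=Fri, Scope=Tue, Launch=Wed, Research=Mon) or Tue (e.g. Spec -> Fri, Launch -> Wed, Review -> Mon, Research -> Tue, Plan -> Mon, Handover -> Mon, Scope -> Tue).

No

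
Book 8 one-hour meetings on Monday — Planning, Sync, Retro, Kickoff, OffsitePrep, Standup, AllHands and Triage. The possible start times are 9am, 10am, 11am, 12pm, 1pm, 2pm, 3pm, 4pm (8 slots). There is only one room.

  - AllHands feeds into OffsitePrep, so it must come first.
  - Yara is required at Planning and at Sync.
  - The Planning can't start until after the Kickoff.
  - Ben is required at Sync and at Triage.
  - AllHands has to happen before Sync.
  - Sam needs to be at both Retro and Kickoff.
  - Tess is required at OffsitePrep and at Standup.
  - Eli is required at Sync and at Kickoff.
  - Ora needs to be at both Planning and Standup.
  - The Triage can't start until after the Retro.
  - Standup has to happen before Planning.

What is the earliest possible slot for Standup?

Downstream work caps Standup at 3pm.
Standup at 9am is achievable: Planning -> 11am; Triage -> 4pm; AllHands -> 12pm; Sync -> 1pm; OffsitePrep -> 3pm; Kickoff -> 10am; Retro -> 2pm; Standup -> 9am.

9am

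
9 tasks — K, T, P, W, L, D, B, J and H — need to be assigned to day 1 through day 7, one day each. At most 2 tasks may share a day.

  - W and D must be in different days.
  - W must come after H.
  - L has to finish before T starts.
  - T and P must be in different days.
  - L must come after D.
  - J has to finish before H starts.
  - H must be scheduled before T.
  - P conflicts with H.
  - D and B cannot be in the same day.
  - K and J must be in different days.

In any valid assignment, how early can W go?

Precedence pushes W to at least day 3.
W at day 3 is achievable: H -> day 2; D -> day 1; B -> day 5; T -> day 3; W -> day 3; K -> day 4; L -> day 2; J -> day 1; P -> day 4.

day 3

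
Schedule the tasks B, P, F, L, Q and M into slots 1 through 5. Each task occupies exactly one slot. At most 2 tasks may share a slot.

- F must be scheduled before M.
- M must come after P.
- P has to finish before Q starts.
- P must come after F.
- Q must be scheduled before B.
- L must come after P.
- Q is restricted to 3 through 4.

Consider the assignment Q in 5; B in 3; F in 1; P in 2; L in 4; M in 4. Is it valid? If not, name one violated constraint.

M must come after P — holds.
Q must be scheduled before B — violated.
L must come after P — holds.
P has to finish before Q starts — holds.
Q is restricted to 3 through 4 — violated.
At most 2 tasks may share a slot — holds.
P must come after F — holds.
F must be scheduled before M — holds.

Invalid. Q must be scheduled before B.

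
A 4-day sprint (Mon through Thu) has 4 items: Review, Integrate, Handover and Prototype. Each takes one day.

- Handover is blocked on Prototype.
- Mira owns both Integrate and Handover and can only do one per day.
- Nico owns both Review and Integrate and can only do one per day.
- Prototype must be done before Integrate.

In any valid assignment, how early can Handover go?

Precedence pushes Handover to at least Tue.
Handover at Tue is achievable: Handover in Tue; Prototype in Mon; Integrate in Wed; Review in Mon.

Tue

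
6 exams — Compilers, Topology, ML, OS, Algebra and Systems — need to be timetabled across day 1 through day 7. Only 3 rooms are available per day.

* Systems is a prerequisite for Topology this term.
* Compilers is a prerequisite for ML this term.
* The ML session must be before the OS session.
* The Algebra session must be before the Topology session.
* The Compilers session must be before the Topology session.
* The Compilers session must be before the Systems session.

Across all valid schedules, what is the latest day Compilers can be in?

day 5

Downstream work caps Compilers at day 5.
Compilers at day 5 is achievable: Algebra -> day 1; Compilers -> day 5; Topology -> day 7; Systems -> day 6; OS -> day 7; ML -> day 6.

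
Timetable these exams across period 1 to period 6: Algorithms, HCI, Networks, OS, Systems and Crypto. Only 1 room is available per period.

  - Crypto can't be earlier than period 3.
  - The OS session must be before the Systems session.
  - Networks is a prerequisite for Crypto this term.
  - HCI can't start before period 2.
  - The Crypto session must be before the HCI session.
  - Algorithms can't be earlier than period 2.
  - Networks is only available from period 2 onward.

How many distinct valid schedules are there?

Splitting on Algorithms: it can be period 2 (4), period 3 (4), period 4 (4), period 5 (4), period 6 (4). Listing each branch's schedules as (HCI, Networks, OS, Systems, Crypto) by period number:
Algorithms=period 2: (5,3,1,6,4) (6,3,1,4,5) (6,3,1,5,4) (6,4,1,3,5) — 4.
Algorithms=period 3: (5,2,1,6,4) (6,2,1,4,5) (6,2,1,5,4) (6,4,1,2,5) — 4.
Algorithms=period 4: (5,2,1,6,3) (6,2,1,3,5) (6,2,1,5,3) (6,3,1,2,5) — 4.
Algorithms=period 5: (4,2,1,6,3) (6,2,1,3,4) (6,2,1,4,3) (6,3,1,2,4) — 4.
Algorithms=period 6: (4,2,1,5,3) (5,2,1,3,4) (5,2,1,4,3) (5,3,1,2,4) — 4.
Summing: 4 + 4 + 4 + 4 + 4 = 20.

20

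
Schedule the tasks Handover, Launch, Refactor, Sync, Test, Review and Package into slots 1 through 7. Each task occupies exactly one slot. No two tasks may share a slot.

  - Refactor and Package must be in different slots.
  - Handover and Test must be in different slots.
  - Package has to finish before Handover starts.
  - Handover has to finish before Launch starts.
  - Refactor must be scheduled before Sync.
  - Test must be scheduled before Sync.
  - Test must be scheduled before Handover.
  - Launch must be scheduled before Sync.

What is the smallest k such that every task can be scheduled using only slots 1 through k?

7 slots

The precedence chain requires at least 4 distinct slots.
With at most 1 per slot and 7 tasks, at least 7 slots are needed.
7 works (last occupied slot: 7): for example Refactor=5; Review=7; Handover=3; Launch=4; Package=2; Sync=6; Test=1.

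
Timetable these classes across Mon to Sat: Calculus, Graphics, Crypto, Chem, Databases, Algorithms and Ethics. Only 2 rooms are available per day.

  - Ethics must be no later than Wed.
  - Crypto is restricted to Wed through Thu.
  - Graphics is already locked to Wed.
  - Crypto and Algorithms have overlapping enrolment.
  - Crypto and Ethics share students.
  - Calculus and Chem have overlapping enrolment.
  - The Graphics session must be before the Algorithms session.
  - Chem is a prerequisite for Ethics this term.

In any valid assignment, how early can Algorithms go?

Precedence pushes Algorithms to at least Thu.
Algorithms at Thu is achievable: Calculus=Tue, Chem=Mon, Graphics=Wed, Algorithms=Thu, Crypto=Wed, Ethics=Tue, Databases=Mon.

Thu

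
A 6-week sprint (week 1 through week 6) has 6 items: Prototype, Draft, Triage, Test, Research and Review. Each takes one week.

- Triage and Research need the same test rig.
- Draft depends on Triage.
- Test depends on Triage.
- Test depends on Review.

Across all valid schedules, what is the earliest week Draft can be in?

week 2

Precedence pushes Draft to at least week 2.
Draft at week 2 is achievable: Review=week 1, Test=week 2, Triage=week 1, Research=week 2, Prototype=week 1, Draft=week 2.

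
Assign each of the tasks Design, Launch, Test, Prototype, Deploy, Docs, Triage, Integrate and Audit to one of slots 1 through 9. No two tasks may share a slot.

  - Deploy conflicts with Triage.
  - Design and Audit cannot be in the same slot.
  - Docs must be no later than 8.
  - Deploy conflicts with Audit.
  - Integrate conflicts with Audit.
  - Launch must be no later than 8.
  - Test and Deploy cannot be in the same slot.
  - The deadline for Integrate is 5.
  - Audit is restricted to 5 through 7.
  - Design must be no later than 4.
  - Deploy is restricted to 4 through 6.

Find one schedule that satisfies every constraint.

Launch -> 3; Triage -> 9; Audit -> 5; Prototype -> 8; Test -> 7; Deploy -> 4; Design -> 1; Integrate -> 2; Docs -> 6

Checking: Design(1) != Audit(5); Deploy(4) != Audit(5); Integrate(2) != Audit(5); Test(7) != Deploy(4); Deploy(4) != Triage(9); Design=1 in [1,4]; Deploy=4 in [4,6]; Launch=3 in [1,8]; Audit=5 in [5,7]; Docs=6 in [1,8]; Integrate=2 in [1,5]; max 1 per slot (cap 1).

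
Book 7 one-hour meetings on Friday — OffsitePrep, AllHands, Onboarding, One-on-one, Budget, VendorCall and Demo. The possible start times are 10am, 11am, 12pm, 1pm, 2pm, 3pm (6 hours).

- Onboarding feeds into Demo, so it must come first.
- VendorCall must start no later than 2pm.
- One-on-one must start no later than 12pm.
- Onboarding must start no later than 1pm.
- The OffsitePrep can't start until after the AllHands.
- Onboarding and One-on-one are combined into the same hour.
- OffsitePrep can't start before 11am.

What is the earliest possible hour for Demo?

11am

Precedence pushes Demo to at least 11am.
Demo at 11am is achievable: Onboarding in 10am; VendorCall in 10am; AllHands in 10am; Budget in 10am; Demo in 11am; One-on-one in 10am; OffsitePrep in 11am.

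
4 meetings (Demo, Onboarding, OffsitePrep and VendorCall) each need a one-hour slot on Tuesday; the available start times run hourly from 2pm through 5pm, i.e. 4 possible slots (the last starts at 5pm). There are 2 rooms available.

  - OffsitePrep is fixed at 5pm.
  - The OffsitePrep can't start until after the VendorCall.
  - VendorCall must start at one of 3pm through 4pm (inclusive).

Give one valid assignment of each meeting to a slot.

OffsitePrep in 5pm; Onboarding in 2pm; Demo in 2pm; VendorCall in 3pm

Checking: VendorCall(3pm) before OffsitePrep(5pm); VendorCall=3pm in [3pm,4pm]; OffsitePrep=5pm in [5pm,5pm]; max 2 per slot (cap 2).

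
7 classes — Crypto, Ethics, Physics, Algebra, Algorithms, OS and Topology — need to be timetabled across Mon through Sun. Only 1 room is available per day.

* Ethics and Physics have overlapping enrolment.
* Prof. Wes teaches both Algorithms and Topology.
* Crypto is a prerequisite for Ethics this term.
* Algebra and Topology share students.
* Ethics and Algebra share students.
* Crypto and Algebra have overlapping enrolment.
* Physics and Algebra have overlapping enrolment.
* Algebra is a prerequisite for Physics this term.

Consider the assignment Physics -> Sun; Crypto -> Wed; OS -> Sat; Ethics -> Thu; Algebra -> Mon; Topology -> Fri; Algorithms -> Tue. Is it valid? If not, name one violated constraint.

Crypto is a prerequisite for Ethics this term — holds.
Crypto and Algebra have overlapping enrolment — holds.
Ethics and Physics have overlapping enrolment — holds.
Physics and Algebra have overlapping enrolment — holds.
Only 1 room is available per day — holds.
Algebra is a prerequisite for Physics this term — holds.
Algebra and Topology share students — holds.
Prof. Wes teaches both Algorithms and Topology — holds.
Ethics and Algebra share students — holds.

Yes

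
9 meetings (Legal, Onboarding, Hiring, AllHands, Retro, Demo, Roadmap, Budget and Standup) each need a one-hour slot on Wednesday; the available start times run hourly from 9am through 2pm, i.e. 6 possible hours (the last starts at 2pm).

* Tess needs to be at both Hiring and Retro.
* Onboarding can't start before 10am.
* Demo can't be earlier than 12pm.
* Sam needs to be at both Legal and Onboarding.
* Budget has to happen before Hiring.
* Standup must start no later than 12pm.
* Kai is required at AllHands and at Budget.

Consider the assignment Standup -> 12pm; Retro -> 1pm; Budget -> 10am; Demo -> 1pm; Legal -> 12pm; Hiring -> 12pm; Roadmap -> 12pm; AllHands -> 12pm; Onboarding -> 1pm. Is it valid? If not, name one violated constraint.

Yes, all constraints hold

Budget has to happen before Hiring — holds.
Demo can't be earlier than 12pm — holds.
Standup must start no later than 12pm — holds.
Tess needs to be at both Hiring and Retro — holds.
Kai is required at AllHands and at Budget — holds.
Sam needs to be at both Legal and Onboarding — holds.
Onboarding can't start before 10am — holds.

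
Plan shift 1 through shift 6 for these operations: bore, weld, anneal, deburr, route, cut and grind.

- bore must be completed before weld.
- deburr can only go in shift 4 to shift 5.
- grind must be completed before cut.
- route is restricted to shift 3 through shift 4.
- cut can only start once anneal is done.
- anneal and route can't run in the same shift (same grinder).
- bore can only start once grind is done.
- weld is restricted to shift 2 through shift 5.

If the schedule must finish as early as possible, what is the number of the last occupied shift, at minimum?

The precedence chain requires at least 3 distinct shifts.
deburr can't be placed before shift 4, so the schedule must run through at least shift 4.
4 works (last occupied shift: shift 4): for example route in shift 3; deburr in shift 4; bore in shift 2; anneal in shift 1; cut in shift 2; weld in shift 3; grind in shift 1.

4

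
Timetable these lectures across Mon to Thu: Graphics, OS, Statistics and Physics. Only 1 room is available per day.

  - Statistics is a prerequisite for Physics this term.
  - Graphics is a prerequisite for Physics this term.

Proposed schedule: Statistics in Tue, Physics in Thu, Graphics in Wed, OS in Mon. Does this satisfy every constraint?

Yes, all constraints hold

Only 1 room is available per day — holds.
Statistics is a prerequisite for Physics this term — holds.
Graphics is a prerequisite for Physics this term — holds.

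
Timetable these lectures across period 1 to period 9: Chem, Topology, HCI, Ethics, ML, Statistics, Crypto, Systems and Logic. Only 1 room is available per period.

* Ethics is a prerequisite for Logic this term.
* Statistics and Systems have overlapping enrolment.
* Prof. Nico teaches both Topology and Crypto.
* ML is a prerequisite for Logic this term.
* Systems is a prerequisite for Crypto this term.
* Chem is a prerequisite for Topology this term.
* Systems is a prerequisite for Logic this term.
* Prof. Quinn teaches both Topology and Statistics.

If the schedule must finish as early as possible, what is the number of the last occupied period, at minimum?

The precedence chain requires at least 2 distinct periods.
With at most 1 per period and 9 lectures, at least 9 periods are needed.
9 works (last occupied period: period 9): for example Statistics -> period 9; Chem -> period 5; ML -> period 3; HCI -> period 8; Logic -> period 4; Topology -> period 6; Crypto -> period 7; Systems -> period 1; Ethics -> period 2.

period 9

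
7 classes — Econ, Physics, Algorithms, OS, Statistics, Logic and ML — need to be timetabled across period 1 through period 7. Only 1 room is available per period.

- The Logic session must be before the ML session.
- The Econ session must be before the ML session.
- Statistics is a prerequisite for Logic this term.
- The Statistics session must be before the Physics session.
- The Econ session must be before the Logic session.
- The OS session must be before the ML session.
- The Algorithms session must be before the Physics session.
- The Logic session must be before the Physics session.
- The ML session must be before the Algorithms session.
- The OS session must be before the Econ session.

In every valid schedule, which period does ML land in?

Precedence pushes ML to at least period 4; downstream work caps ML at period 5.
So ML is pinned to period 5.

period 5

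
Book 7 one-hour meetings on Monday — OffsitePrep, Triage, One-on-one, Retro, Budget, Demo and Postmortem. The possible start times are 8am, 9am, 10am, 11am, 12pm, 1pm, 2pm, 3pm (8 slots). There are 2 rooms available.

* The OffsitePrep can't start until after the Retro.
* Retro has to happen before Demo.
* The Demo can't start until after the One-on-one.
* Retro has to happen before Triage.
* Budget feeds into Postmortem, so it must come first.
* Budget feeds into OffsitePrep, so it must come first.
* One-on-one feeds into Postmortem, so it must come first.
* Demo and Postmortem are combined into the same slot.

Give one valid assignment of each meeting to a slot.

Budget -> 8am; Retro -> 8am; Triage -> 11am; OffsitePrep -> 9am; One-on-one -> 9am; Demo -> 10am; Postmortem -> 10am

Checking: One-on-one(9am) before Postmortem(10am); Retro(8am) before Triage(11am); One-on-one(9am) before Demo(10am); Budget(8am) before Postmortem(10am); Retro(8am) before Demo(10am); Retro(8am) before OffsitePrep(9am); Budget(8am) before OffsitePrep(9am); Demo = Postmortem = 10am; max 2 per slot (cap 2).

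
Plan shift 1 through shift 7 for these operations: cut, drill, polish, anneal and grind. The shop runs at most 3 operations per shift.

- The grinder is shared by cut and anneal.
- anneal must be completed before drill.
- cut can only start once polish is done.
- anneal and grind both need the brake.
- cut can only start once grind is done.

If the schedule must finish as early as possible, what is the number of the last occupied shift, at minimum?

The precedence chain requires at least 2 distinct shifts.
With at most 3 per shift and 5 operations, at least 2 shifts are needed.
Could 2 shifts be enough, i.e. nothing placed later than shift 2? No: cut must come after grind (at shift 1 or later) → {shift 2}; grind must come before cut (at shift 2 or earlier) → {shift 1}; drill must come after anneal (at shift 1 or later) → {shift 2}; anneal must come before drill (at shift 2 or earlier) → {shift 1}; grind can't share with anneal (shift 1) → nothing is left.
So 2 shifts is not enough.
3 works (last occupied shift: shift 3): for example drill in shift 2; cut in shift 3; grind in shift 2; anneal in shift 1; polish in shift 1.

3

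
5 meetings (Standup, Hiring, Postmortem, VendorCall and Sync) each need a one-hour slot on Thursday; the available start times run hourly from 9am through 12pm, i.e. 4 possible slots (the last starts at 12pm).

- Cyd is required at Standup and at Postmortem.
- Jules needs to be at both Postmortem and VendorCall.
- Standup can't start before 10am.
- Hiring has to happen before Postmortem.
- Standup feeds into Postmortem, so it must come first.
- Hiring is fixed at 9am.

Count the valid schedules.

36

Splitting on Standup: it can be 10am (24), 11am (12). Listing each branch's schedules as (Hiring, Postmortem, VendorCall, Sync):
Standup=10am: (9am,11am,9am,9am) (9am,11am,9am,10am) (9am,11am,9am,11am) (9am,11am,9am,12pm) (9am,11am,10am,9am) (9am,11am,10am,10am) (9am,11am,10am,11am) (9am,11am,10am,12pm) (9am,11am,12pm,9am) (9am,11am,12pm,10am) (9am,11am,12pm,11am) (9am,11am,12pm,12pm) (9am,12pm,9am,9am) (9am,12pm,9am,10am) (9am,12pm,9am,11am) (9am,12pm,9am,12pm) (9am,12pm,10am,9am) (9am,12pm,10am,10am) (9am,12pm,10am,11am) (9am,12pm,10am,12pm) (9am,12pm,11am,9am) (9am,12pm,11am,10am) (9am,12pm,11am,11am) (9am,12pm,11am,12pm) — 24.
Standup=11am: (9am,12pm,9am,9am) (9am,12pm,9am,10am) (9am,12pm,9am,11am) (9am,12pm,9am,12pm) (9am,12pm,10am,9am) (9am,12pm,10am,10am) (9am,12pm,10am,11am) (9am,12pm,10am,12pm) (9am,12pm,11am,9am) (9am,12pm,11am,10am) (9am,12pm,11am,11am) (9am,12pm,11am,12pm) — 12.
Summing: 24 + 12 = 36.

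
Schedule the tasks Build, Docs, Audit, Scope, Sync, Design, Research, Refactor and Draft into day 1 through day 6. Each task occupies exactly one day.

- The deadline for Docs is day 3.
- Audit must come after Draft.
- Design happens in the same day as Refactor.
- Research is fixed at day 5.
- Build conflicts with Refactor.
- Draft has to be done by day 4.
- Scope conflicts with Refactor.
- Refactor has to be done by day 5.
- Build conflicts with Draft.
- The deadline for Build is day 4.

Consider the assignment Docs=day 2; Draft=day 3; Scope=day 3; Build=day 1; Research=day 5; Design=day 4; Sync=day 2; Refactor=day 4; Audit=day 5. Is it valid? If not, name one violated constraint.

Design happens in the same day as Refactor — holds.
Build conflicts with Refactor — holds.
The deadline for Docs is day 3 — holds.
Audit must come after Draft — holds.
The deadline for Build is day 4 — holds.
Build conflicts with Draft — holds.
Refactor has to be done by day 5 — holds.
Scope conflicts with Refactor — holds.
Draft has to be done by day 4 — holds.
Research is fixed at day 5 — holds.

Yes, all constraints hold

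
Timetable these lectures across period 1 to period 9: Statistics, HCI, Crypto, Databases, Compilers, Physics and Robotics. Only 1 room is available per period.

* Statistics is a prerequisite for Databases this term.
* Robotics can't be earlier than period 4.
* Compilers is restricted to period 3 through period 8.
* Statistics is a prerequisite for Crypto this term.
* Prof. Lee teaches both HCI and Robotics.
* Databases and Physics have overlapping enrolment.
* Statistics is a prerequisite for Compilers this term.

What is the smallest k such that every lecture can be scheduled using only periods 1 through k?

7

The precedence chain requires at least 2 distinct periods.
With at most 1 per period and 7 lectures, at least 7 periods are needed.
Robotics can't be placed before period 4, so the schedule must run through at least period 4.
7 works (last occupied period: period 7): for example Compilers=period 3, Statistics=period 1, Physics=period 7, Crypto=period 2, HCI=period 6, Robotics=period 4, Databases=period 5.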